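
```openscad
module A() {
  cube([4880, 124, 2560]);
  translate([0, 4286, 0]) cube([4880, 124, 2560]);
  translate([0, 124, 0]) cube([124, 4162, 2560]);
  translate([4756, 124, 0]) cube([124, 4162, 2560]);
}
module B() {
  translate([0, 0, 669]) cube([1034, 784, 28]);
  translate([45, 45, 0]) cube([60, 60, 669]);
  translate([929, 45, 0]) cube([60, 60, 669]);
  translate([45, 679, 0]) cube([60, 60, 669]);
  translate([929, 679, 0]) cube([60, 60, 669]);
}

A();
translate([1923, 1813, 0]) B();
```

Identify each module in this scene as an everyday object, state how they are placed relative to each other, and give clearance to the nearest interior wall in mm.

Clearances: x = 1799, y = 1689; minimum 1689 mm.

A is a house frame. B is a table. The table sits inside the house frame, centred. The clearance to the nearest interior wall is 1689 mm.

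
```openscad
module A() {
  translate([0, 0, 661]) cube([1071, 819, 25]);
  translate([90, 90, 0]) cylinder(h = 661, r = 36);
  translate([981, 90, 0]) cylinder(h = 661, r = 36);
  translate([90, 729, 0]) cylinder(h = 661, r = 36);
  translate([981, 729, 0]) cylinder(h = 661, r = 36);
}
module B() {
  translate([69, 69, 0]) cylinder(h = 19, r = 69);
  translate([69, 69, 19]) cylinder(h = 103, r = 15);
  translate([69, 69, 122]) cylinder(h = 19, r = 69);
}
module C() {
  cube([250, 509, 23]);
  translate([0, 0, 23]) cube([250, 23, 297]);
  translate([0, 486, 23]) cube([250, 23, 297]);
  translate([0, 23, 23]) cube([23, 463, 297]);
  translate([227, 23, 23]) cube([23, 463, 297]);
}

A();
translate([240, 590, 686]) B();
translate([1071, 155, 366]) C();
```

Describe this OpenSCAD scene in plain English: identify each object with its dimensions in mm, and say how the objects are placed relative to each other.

A is a rectangular dining table. The top is 1071×819×25 mm with its upper surface at z = 686 mm. It stands on four round legs of 72 mm diameter, each leg's bounding box inset 54 mm from the nearest pair of top edges, running from the floor to the underside of the top.

B is a spool: two coaxial disc flanges of radius 69 mm and thickness 19 mm, joined by a core cylinder of radius 15 mm and height 103 mm. The lower flange rests on z = 0 and the three cylinders share a vertical axis.

C is an open storage box with external size 250×509×320 mm and wall thickness 23 mm (the base is also 23 mm thick). The base covers the whole footprint; the four walls stand on the base, with the y-facing walls full-width and the x-facing walls fitting between their inner faces.

The spool is on top of the table. The open box is beside the table with their tops flush at z = 686.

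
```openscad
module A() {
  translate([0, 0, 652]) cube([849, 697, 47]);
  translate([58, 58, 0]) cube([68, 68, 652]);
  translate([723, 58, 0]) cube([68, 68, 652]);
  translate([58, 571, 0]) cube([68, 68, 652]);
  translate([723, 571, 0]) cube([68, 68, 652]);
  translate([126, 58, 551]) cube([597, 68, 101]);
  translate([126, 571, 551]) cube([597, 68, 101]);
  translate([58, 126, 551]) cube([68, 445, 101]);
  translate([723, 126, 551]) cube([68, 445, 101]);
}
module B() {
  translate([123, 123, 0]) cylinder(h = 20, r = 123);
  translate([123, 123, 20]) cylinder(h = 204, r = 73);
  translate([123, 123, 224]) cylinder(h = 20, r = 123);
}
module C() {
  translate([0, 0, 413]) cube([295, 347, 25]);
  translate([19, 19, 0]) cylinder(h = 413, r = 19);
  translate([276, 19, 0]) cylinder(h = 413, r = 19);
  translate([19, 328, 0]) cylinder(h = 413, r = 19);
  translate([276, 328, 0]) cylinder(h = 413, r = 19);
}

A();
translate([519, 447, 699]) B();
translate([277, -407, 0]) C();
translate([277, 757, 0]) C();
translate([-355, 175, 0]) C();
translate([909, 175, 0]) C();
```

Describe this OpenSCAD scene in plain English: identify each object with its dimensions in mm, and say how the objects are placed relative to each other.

A is a table: top 849 mm (x) × 697 mm (y), 47 mm thick, upper face at z = 699 mm, on four 68×68 mm square legs, each inset 58 mm from the nearest pair of top edges, running from z = 0 to the bottom of the top. Four apron rails, 68 mm thick and 101 mm tall, run between adjacent legs with their top edges flush with the underside of the top and their outer faces flush with the legs' outer faces.

B is a spool: two coaxial disc flanges of radius 123 mm and thickness 20 mm, joined by a core cylinder of radius 73 mm and height 204 mm. The lower flange rests on z = 0 and the three cylinders share a vertical axis.

C is a four-legged stool. The seat is a 295×347×25 mm slab whose top surface is at z = 438 mm; four round legs, each 38 mm in diameter, run from the floor (z = 0) to the underside of the seat, each leg's axis is inset half a diameter from the nearest pair of seat edges (so the leg's bounding box is flush with the corner).

The spool is on top of the table. Four stools sit around the table at the −y, +y, −x, +x sides.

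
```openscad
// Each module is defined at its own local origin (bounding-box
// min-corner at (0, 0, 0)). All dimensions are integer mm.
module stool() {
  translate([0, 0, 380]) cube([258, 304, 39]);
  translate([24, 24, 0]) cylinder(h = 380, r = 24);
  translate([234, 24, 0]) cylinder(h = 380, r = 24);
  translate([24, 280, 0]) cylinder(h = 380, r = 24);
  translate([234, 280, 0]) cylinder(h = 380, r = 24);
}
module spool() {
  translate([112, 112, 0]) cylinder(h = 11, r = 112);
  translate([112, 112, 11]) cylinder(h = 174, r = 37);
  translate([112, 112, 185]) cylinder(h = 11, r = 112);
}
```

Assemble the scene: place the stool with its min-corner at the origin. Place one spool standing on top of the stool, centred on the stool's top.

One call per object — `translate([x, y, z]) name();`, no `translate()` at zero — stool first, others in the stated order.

stool();
translate([17, 40, 419]) spool();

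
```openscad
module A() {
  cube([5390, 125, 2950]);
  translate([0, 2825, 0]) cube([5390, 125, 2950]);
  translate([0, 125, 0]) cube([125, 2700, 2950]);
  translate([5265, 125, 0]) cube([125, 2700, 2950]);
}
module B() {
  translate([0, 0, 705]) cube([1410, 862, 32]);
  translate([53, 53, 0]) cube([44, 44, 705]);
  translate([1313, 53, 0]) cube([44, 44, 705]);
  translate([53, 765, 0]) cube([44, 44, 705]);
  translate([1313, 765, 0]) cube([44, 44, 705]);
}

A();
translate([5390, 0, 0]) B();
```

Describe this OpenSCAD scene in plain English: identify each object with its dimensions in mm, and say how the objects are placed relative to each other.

A is the wall frame of a small rectangular building: four walls, each 2950 mm tall and 125 mm thick, enclosing a footprint 5390 mm (x) by 2950 mm (y) outside-to-outside, with no floor or roof. The front and back walls (the −y and +y sides) span the full width; the two side walls fit between them.

B is a rectangular dining table. The top is 1410×862×32 mm with its upper surface at z = 737 mm. It stands on four 44×44 mm square legs, each inset 53 mm from the nearest pair of top edges, running from the floor to the underside of the top.

The table is against the house frame's +x side, with their −y faces flush.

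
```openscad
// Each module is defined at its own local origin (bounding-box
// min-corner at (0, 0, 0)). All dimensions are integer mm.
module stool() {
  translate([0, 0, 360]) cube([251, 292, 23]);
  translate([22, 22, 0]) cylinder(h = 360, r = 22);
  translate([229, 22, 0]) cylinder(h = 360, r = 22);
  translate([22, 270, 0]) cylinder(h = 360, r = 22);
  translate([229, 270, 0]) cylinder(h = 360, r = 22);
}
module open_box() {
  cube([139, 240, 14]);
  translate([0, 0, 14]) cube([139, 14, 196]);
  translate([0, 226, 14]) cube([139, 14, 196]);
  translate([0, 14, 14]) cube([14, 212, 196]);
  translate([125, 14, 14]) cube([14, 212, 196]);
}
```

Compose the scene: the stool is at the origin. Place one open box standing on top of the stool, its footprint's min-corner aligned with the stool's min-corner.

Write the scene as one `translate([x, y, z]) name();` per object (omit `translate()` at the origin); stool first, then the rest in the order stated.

stool();
translate([0, 0, 383]) open_box();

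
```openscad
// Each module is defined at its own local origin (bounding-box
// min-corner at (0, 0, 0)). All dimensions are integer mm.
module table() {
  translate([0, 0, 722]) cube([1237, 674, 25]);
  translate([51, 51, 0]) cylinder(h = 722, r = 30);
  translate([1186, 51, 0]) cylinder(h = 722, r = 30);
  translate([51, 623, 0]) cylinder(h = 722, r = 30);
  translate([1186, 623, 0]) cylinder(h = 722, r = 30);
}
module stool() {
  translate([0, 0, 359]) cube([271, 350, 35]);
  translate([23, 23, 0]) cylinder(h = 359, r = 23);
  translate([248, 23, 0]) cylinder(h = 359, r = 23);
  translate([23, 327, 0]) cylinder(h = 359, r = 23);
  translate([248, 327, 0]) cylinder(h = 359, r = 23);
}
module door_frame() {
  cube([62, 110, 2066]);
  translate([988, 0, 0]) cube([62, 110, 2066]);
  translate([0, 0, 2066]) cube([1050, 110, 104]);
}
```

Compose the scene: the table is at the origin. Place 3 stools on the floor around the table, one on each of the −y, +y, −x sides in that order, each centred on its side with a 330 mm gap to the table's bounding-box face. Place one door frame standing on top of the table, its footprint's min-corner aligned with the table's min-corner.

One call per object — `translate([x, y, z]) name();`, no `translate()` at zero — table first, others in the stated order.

table();
translate([483, -680, 0]) stool();
translate([483, 1004, 0]) stool();
translate([-601, 162, 0]) stool();
translate([0, 0, 747]) door_frame();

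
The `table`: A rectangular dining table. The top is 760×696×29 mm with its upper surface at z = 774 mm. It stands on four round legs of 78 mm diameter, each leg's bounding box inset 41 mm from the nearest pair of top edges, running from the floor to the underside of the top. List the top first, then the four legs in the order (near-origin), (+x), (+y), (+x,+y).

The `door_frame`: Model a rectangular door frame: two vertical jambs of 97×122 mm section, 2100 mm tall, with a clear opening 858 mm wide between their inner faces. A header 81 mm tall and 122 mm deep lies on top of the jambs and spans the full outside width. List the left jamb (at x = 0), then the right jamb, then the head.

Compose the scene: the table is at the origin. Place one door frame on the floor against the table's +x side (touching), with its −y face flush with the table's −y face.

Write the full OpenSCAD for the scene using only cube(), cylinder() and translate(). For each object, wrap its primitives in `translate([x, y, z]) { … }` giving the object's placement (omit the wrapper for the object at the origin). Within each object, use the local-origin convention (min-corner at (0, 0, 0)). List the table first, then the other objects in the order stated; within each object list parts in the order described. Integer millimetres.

translate([0, 0, 745]) cube([760, 696, 29]);
translate([80, 80, 0]) cylinder(h = 745, r = 39);
translate([680, 80, 0]) cylinder(h = 745, r = 39);
translate([80, 616, 0]) cylinder(h = 745, r = 39);
translate([680, 616, 0]) cylinder(h = 745, r = 39);
translate([760, 0, 0]) {
  cube([97, 122, 2100]);
  translate([955, 0, 0]) cube([97, 122, 2100]);
  translate([0, 0, 2100]) cube([1052, 122, 81]);
}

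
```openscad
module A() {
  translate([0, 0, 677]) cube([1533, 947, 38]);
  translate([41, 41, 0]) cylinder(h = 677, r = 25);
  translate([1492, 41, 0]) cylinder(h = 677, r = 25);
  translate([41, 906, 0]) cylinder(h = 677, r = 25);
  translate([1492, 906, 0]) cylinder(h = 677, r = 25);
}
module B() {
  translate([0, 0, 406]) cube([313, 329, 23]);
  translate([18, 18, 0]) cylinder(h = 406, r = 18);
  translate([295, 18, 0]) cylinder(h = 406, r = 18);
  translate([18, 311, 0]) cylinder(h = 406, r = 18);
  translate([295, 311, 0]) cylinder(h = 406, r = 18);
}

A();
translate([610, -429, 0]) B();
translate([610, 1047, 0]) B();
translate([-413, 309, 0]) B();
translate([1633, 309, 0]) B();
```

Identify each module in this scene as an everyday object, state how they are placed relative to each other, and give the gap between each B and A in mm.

A is a table. B is a stool. Four stools sit around the table at the −y, +y, −x, +x sides. The gap between each stool and the table is 100 mm.

Each stool's nearest face is 100 mm from the table's bounding box.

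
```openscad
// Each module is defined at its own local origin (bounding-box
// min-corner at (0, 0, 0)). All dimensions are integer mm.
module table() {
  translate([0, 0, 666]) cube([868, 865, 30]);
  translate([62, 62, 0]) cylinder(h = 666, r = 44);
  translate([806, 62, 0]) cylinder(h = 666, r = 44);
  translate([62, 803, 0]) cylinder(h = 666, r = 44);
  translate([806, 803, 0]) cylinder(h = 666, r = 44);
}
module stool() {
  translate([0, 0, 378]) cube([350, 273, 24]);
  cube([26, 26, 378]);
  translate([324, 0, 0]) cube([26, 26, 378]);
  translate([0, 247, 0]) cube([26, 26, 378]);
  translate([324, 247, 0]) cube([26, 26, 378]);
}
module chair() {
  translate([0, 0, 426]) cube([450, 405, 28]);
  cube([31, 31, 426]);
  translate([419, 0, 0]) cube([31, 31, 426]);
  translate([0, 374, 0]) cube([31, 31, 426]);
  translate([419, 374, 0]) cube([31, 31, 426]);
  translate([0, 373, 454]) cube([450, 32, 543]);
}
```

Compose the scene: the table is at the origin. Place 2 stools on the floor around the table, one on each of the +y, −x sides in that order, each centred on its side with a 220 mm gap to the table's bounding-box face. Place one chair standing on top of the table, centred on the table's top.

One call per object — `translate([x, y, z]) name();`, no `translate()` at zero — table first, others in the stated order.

table();
translate([259, 1085, 0]) stool();
translate([-570, 296, 0]) stool();
translate([209, 230, 696]) chair();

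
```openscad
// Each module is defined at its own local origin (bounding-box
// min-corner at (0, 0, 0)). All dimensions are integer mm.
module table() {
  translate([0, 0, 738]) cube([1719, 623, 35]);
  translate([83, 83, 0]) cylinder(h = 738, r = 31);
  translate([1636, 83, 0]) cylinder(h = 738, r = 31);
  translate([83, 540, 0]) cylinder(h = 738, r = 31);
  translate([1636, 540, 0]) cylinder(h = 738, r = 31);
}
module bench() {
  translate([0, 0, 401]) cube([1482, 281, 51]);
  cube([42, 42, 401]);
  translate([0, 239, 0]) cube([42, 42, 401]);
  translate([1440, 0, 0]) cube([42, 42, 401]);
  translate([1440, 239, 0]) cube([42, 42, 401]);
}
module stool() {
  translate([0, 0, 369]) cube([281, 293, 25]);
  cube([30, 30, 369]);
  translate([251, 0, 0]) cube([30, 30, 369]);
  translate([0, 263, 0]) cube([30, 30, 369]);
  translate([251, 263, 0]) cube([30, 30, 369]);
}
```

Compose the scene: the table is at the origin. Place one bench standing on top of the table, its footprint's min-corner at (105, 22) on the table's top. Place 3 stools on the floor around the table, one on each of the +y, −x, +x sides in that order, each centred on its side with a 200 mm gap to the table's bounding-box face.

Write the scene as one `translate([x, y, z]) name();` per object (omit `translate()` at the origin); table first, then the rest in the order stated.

table();
translate([105, 22, 773]) bench();
translate([719, 823, 0]) stool();
translate([-481, 165, 0]) stool();
translate([1919, 165, 0]) stool();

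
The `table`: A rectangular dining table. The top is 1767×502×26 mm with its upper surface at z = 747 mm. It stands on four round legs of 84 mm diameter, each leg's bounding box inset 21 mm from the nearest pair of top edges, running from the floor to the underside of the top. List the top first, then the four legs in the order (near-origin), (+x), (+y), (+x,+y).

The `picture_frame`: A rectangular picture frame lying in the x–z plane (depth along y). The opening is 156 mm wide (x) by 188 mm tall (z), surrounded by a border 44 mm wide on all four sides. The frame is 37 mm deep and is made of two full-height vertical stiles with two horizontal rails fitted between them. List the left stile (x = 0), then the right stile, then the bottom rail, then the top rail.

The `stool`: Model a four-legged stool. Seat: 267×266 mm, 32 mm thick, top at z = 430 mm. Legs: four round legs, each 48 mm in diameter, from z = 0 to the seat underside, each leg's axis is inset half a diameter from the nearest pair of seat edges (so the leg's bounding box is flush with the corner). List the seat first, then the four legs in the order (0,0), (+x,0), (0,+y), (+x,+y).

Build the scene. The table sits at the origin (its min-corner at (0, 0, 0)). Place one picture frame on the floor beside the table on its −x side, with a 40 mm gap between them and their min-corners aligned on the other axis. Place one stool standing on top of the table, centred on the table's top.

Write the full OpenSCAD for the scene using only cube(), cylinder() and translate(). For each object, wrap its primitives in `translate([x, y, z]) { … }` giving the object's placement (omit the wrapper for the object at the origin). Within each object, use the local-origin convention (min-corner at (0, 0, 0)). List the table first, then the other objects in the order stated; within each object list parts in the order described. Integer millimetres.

translate([0, 0, 721]) cube([1767, 502, 26]);
translate([63, 63, 0]) cylinder(h = 721, r = 42);
translate([1704, 63, 0]) cylinder(h = 721, r = 42);
translate([63, 439, 0]) cylinder(h = 721, r = 42);
translate([1704, 439, 0]) cylinder(h = 721, r = 42);
translate([-284, 0, 0]) {
  cube([44, 37, 276]);
  translate([200, 0, 0]) cube([44, 37, 276]);
  translate([44, 0, 0]) cube([156, 37, 44]);
  translate([44, 0, 232]) cube([156, 37, 44]);
}
translate([750, 118, 747]) {
  translate([0, 0, 398]) cube([267, 266, 32]);
  translate([24, 24, 0]) cylinder(h = 398, r = 24);
  translate([243, 24, 0]) cylinder(h = 398, r = 24);
  translate([24, 242, 0]) cylinder(h = 398, r = 24);
  translate([243, 242, 0]) cylinder(h = 398, r = 24);
}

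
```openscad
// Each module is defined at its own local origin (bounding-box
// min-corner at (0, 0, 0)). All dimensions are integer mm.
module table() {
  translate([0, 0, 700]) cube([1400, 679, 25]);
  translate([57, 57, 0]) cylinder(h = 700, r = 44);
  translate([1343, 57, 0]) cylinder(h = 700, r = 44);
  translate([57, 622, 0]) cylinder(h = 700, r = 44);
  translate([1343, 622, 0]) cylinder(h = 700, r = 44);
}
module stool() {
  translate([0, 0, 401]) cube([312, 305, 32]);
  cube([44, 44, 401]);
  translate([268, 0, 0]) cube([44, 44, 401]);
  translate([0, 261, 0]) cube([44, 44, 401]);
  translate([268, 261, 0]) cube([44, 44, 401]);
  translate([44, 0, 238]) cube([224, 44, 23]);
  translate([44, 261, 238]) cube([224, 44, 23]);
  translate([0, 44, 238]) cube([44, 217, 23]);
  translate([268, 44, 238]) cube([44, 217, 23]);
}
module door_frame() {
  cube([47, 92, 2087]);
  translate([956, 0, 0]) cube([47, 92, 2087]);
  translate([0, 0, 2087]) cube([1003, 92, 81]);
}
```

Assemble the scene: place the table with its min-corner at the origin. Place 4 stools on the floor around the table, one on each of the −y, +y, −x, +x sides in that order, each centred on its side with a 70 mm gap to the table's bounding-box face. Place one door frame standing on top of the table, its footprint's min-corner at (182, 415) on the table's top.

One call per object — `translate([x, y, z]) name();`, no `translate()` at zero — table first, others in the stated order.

table();
translate([544, -375, 0]) stool();
translate([544, 749, 0]) stool();
translate([-382, 187, 0]) stool();
translate([1470, 187, 0]) stool();
translate([182, 415, 725]) door_frame();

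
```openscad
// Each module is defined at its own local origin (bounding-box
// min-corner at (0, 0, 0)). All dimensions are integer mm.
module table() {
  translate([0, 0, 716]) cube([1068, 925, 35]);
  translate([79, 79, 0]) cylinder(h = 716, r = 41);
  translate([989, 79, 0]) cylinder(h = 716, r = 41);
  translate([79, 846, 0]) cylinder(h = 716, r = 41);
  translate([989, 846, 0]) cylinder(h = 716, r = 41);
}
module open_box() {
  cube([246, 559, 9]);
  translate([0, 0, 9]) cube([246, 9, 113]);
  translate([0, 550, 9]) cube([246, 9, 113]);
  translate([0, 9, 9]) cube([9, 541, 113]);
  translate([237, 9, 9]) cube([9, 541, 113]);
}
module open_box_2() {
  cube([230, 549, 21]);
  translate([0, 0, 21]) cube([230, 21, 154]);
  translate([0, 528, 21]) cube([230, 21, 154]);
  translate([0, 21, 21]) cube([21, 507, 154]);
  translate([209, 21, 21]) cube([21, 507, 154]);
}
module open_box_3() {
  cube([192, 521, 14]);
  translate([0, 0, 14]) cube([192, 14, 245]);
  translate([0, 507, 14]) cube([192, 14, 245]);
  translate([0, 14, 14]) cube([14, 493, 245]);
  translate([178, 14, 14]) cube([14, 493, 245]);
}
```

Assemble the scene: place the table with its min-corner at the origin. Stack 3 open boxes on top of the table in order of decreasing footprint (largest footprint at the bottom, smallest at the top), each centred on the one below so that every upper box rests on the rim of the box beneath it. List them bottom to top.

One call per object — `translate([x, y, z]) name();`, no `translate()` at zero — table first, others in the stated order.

table();
translate([411, 183, 751]) open_box();
translate([419, 188, 873]) open_box_2();
translate([438, 202, 1048]) open_box_3();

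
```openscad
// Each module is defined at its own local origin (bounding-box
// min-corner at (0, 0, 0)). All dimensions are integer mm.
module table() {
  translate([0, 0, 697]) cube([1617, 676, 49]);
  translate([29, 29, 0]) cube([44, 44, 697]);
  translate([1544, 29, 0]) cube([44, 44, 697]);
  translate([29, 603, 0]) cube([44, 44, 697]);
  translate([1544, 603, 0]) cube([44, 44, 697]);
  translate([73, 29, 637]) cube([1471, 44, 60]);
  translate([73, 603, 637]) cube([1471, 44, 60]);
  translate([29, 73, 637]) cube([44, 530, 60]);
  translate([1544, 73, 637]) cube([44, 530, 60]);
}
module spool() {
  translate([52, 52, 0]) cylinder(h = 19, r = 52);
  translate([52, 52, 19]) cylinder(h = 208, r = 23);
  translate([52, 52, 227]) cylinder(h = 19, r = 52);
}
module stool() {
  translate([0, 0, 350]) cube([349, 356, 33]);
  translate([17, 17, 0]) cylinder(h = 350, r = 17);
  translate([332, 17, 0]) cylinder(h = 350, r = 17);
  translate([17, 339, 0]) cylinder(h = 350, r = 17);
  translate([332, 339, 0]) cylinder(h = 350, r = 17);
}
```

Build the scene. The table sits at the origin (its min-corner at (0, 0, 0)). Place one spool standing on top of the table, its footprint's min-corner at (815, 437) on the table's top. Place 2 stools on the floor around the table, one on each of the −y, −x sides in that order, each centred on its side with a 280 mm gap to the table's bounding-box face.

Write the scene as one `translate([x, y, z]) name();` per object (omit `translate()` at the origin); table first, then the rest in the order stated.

table();
translate([815, 437, 746]) spool();
translate([634, -636, 0]) stool();
translate([-629, 160, 0]) stool();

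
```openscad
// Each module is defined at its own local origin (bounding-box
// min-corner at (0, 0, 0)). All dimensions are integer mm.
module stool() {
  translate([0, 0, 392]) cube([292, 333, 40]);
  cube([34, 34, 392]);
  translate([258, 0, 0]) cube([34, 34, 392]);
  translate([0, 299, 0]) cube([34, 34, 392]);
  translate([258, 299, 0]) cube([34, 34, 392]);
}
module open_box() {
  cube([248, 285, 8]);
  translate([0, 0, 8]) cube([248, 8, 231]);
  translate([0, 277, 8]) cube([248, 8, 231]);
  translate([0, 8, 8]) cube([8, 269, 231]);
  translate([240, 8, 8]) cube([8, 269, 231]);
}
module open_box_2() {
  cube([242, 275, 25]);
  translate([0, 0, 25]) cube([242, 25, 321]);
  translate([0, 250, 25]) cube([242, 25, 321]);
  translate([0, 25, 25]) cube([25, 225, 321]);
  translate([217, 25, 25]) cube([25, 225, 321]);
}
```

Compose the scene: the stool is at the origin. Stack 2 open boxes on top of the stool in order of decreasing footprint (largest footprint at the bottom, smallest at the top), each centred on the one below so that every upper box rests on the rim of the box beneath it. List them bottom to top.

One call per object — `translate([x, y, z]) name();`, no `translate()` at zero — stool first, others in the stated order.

stool();
translate([22, 24, 432]) open_box();
translate([25, 29, 671]) open_box_2();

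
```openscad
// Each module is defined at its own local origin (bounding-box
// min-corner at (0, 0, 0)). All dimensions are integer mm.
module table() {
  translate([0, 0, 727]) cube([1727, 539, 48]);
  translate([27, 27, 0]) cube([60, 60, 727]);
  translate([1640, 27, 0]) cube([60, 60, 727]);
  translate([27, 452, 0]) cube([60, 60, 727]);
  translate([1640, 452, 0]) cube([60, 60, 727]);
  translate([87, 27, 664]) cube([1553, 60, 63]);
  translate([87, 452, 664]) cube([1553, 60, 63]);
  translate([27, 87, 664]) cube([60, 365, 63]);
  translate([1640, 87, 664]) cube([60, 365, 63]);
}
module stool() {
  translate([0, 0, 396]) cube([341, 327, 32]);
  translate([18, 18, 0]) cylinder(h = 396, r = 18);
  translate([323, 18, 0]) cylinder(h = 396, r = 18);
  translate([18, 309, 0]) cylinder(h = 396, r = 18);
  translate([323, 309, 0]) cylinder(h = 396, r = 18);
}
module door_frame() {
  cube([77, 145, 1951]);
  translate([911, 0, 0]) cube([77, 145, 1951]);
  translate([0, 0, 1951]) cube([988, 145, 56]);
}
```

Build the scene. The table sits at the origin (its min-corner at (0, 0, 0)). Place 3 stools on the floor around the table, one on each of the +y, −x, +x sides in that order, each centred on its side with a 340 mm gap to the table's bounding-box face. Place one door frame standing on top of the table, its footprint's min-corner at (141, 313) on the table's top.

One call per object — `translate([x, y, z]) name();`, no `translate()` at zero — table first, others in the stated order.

table();
translate([693, 879, 0]) stool();
translate([-681, 106, 0]) stool();
translate([2067, 106, 0]) stool();
translate([141, 313, 775]) door_frame();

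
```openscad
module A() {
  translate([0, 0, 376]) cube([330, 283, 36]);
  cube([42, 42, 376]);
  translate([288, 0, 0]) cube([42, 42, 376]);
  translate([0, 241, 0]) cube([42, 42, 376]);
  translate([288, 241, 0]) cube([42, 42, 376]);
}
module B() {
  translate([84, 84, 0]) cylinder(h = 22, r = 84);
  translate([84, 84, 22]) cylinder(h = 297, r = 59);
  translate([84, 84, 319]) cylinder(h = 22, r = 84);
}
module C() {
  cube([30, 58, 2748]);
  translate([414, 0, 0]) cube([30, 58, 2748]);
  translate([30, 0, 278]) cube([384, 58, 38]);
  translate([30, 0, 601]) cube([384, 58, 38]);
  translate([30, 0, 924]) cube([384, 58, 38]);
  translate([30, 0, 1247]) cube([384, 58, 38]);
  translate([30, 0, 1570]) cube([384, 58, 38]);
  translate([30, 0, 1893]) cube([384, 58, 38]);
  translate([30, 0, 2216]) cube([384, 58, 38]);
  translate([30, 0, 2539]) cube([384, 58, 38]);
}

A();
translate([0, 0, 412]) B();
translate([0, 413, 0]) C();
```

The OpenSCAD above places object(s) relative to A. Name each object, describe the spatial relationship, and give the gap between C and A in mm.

The ladder's nearest face is 130 mm from the stool's +y face.

A is a stool. B is a spool. C is a ladder. The spool is on top of the stool. The ladder is on the floor beside the stool on its +y side. The gap between the ladder and the stool is 130 mm.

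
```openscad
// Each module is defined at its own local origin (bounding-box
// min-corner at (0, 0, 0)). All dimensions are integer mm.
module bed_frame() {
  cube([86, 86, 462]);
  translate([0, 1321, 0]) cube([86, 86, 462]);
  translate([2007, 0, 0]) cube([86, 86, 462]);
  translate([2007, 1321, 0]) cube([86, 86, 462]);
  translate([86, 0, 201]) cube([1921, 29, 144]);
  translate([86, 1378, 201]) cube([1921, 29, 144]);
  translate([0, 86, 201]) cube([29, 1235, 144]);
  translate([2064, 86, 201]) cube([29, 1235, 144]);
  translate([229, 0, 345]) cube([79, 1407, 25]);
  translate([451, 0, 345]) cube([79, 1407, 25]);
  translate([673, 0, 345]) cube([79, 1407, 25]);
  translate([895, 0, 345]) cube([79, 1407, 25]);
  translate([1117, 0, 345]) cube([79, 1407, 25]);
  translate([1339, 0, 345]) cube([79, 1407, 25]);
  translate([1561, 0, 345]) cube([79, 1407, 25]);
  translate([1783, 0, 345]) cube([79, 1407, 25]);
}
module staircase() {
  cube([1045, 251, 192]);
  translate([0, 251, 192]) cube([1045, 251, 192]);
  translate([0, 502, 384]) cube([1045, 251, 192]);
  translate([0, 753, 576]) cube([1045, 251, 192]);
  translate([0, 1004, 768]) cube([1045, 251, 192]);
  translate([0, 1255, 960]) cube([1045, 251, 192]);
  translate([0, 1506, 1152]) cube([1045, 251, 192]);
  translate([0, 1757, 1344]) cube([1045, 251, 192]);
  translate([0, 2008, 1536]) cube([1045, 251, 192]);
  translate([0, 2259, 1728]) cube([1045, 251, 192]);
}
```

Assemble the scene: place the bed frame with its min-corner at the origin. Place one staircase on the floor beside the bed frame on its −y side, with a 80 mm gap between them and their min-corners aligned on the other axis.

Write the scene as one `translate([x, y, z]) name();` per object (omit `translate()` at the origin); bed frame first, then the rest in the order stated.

bed_frame();
translate([0, -2590, 0]) staircase();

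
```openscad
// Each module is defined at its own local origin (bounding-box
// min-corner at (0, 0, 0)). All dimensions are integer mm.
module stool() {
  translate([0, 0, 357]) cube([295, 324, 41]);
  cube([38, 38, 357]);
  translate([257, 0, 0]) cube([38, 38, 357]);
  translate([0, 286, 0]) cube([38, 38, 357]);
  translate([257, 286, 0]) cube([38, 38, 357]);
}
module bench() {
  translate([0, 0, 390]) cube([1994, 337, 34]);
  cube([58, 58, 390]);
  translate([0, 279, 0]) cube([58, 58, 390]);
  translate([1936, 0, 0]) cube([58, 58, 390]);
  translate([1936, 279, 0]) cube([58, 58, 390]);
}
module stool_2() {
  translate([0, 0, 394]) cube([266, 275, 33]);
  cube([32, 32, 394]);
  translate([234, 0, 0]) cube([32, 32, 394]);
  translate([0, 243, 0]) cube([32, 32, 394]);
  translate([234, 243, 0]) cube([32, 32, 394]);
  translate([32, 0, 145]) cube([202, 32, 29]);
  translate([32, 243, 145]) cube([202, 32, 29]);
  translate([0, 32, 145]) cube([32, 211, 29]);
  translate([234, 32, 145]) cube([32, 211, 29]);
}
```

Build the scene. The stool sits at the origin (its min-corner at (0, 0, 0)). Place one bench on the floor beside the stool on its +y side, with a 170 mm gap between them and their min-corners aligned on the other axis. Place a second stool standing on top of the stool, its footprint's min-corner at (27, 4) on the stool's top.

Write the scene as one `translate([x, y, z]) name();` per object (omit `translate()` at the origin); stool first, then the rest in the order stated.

stool();
translate([0, 494, 0]) bench();
translate([27, 4, 398]) stool_2();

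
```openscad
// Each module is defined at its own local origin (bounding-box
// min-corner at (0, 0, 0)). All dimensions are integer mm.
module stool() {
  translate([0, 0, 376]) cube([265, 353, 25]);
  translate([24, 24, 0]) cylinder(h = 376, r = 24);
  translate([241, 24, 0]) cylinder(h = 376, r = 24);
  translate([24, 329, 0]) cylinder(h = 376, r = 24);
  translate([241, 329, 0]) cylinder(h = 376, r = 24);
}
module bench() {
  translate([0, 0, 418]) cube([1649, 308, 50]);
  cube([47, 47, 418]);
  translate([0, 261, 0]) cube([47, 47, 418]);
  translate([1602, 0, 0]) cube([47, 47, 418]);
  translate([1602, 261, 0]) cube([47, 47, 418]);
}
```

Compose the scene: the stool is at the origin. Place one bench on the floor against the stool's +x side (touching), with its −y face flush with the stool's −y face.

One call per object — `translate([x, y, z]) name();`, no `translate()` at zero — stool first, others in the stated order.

stool();
translate([265, 0, 0]) bench();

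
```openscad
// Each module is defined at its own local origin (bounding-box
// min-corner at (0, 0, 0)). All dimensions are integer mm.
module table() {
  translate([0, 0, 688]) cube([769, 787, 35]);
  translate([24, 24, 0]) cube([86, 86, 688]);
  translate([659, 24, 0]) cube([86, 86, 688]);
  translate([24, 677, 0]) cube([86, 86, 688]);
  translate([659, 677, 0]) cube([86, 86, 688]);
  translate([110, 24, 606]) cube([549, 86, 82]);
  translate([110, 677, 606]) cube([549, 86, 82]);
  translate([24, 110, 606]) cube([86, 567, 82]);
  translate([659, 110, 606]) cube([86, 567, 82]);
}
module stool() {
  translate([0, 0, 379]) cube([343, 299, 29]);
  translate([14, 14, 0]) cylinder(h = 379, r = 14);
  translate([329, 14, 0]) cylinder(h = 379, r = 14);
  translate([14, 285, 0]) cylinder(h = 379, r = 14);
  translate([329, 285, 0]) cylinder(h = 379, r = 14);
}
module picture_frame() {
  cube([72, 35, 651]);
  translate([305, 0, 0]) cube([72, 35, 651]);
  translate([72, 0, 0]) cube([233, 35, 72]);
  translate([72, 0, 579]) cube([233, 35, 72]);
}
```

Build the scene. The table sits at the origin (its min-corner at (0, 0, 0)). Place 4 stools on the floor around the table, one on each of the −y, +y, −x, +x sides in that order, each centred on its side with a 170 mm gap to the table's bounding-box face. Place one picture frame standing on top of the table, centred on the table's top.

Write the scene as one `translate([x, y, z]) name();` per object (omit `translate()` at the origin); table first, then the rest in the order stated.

table();
translate([213, -469, 0]) stool();
translate([213, 957, 0]) stool();
translate([-513, 244, 0]) stool();
translate([939, 244, 0]) stool();
translate([196, 376, 723]) picture_frame();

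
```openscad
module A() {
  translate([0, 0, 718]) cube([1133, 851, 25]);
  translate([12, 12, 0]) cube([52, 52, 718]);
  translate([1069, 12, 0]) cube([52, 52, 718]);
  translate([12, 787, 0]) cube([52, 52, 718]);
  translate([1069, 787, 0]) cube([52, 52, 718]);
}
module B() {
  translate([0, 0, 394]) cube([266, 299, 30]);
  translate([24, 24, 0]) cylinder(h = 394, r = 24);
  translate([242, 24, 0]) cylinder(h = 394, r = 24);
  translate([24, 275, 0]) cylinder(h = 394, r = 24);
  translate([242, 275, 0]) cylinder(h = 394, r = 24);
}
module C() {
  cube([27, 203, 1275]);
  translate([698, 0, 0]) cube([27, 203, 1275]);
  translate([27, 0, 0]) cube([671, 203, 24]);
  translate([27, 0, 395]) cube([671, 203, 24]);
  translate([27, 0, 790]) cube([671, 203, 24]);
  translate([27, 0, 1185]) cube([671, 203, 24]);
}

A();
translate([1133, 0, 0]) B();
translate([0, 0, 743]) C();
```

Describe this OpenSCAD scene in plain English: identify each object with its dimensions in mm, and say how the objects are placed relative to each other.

A is a table with a 1133×851 mm rectangular top, 25 mm thick, top surface at z = 743 mm, supported by four 52×52 mm square legs, each inset 12 mm from the nearest pair of top edges, running from the floor.

B is a simple wooden stool: a rectangular seat 266 mm (x) by 299 mm (y), 30 mm thick, top face at z = 424 mm, on four round legs, each 48 mm in diameter. The legs rest on z = 0, each leg's axis is inset half a diameter from the nearest pair of seat edges (so the leg's bounding box is flush with the corner).

C is a bookshelf 725 mm wide overall, 203 mm deep and 1275 mm tall. The two sides are 27 mm thick vertical panels. 4 horizontal shelves of 24 mm thickness span between the inner faces of the sides; the lowest shelf sits on the floor and shelves are stacked with a clear vertical gap of 371 mm between each pair.

The stool is against the table's +x side, with their −y faces flush. The bookshelf is on top of the table.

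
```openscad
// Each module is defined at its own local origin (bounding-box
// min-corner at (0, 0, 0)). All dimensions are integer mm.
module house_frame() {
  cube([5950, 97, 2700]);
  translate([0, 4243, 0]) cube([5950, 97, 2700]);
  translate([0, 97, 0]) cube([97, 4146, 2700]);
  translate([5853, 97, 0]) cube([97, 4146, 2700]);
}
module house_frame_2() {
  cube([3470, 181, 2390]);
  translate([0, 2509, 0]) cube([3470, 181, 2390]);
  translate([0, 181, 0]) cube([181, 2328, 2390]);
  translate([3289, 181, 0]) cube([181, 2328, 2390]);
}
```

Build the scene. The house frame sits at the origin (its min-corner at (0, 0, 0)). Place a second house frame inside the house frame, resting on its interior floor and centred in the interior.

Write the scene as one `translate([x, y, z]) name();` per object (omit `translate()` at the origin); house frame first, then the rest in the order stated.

house_frame();
translate([1240, 825, 0]) house_frame_2();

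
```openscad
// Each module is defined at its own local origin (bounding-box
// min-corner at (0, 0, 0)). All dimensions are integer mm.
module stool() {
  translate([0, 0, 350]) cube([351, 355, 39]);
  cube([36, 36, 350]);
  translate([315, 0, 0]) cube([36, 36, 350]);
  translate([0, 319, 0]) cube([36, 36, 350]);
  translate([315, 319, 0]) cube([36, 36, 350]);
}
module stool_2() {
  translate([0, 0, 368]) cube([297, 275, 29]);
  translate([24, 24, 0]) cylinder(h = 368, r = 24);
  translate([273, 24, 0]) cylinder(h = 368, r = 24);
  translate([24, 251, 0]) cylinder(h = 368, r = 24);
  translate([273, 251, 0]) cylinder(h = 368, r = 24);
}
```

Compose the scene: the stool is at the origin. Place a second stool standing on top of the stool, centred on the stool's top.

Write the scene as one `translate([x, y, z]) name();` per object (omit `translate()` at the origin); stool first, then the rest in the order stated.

stool();
translate([27, 40, 389]) stool_2();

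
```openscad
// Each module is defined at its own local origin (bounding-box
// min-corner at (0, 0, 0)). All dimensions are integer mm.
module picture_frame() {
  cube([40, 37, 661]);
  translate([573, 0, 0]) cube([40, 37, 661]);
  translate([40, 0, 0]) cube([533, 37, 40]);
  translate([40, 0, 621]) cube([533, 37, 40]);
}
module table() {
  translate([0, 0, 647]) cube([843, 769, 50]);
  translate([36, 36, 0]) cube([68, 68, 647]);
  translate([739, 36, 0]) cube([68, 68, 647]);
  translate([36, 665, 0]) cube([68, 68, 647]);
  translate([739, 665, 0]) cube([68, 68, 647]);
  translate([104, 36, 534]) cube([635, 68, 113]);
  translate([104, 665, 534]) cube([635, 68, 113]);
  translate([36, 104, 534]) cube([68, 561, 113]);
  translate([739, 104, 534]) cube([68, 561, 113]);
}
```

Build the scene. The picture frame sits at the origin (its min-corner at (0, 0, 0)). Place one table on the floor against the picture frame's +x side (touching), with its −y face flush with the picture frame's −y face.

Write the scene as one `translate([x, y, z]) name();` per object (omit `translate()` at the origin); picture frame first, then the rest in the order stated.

picture_frame();
translate([613, 0, 0]) table();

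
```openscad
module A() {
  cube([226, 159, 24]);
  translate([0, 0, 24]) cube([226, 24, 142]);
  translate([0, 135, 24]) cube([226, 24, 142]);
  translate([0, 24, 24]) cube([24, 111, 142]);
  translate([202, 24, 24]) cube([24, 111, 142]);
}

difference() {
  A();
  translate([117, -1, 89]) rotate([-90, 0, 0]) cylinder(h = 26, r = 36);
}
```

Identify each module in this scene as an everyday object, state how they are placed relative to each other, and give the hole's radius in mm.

A is an open box. The open box has a circular hole through its front wall. The hole's radius is 36 mm.

The subtracted cylinder has r = 36 mm.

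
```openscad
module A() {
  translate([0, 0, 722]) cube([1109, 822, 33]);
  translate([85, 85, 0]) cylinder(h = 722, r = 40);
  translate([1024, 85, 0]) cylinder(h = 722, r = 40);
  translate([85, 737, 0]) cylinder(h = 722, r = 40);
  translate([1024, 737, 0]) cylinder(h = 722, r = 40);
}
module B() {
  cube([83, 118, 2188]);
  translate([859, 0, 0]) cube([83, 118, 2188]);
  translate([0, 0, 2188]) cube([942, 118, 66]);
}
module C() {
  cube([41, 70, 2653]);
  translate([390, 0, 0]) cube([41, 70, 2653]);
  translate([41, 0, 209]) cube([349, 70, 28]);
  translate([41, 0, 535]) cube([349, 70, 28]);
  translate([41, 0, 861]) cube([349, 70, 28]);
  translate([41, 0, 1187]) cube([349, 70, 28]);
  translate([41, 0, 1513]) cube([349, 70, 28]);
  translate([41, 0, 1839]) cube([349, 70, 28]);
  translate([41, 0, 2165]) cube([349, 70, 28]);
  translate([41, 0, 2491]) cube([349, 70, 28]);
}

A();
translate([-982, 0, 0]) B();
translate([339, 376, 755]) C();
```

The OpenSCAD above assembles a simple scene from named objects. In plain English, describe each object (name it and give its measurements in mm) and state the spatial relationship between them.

A is a rectangular dining table. The top is 1109×822×33 mm with its upper surface at z = 755 mm. It stands on four round legs of 80 mm diameter, each leg's bounding box inset 45 mm from the nearest pair of top edges, running from the floor to the underside of the top.

B is a rectangular door frame: two vertical jambs of 83×118 mm section, 2188 mm tall, with a clear opening 776 mm wide between their inner faces. A header 66 mm tall and 118 mm deep lies on top of the jambs and spans the full outside width.

C is a straight ladder. Two 41×70 mm vertical rails, 2653 mm tall, stand 431 mm apart (outside-to-outside) with their front faces coplanar on the −y side. 8 rungs, each 70 mm deep and 28 mm tall, span between the inner faces of the rails, front faces flush with the rails. The lowest rung's underside is at z = 209 mm and rungs are spaced 326 mm apart (underside to underside).

The door frame is on the floor beside the table on its −x side. The ladder is on top of the table, centred.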